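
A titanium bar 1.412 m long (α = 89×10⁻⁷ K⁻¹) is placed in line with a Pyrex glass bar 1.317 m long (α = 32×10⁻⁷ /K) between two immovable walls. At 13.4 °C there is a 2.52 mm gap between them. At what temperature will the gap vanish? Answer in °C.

T = 164 °C

α₁L₁ = 1.25668×10⁻⁵ m/K, α₂L₂ = 4.2144×10⁻⁶ m/K → total 1.67812×10⁻⁵ m/K
ΔT = g/(α₁L₁+α₂L₂) = 2.52×10⁻³ / 1.67812×10⁻⁵ = 150.17 K
T = 13.4 + 150.17 = 163.57 °C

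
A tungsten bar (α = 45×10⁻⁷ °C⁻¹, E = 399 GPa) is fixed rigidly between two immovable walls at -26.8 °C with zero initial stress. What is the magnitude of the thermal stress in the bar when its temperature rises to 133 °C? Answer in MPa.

σ = 287 MPa

Fully constrained: the free strain ε = αΔT is blocked, so σ = Eε = EαΔT.
|ΔT| = 159.8 K
σ = 399×10⁹ × 45×10⁻⁷ × 159.8 = 2.87×10⁸ Pa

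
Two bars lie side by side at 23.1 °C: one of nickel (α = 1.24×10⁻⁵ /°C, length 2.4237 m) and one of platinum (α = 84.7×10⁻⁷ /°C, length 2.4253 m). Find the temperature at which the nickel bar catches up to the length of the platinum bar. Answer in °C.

Equal length when α₁L₁ΔT − α₂L₂ΔT = L₂ − L₁ = 1.60×10⁻³ m
α₁L₁ = 3.005388×10⁻⁵, α₂L₂ = 2.0542291×10⁻⁵ → Δ(αL) = 9.511589×10⁻⁶ m/K
ΔT = 1.60×10⁻³ / 9.511589×10⁻⁶ = 168.216 K, so T = 23.1 + 168.216 = 191.316 °C

T = 191.3 °C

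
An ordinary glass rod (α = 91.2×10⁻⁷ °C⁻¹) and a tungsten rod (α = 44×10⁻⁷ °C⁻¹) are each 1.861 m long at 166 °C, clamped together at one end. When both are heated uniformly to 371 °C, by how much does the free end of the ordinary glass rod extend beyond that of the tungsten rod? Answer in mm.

ΔT = 205 K
ordinary glass: ΔL = 91.2×10⁻⁷ × 1.861 m × 205 = 3.4793×10⁻³ m = 3.4793 mm
tungsten: ΔL = 44×10⁻⁷ × 1.861 m × 205 = 1.6786×10⁻³ m = 1.6786 mm
difference = 3.4793 − 1.6786 = 1.8007 mm

1.80 mm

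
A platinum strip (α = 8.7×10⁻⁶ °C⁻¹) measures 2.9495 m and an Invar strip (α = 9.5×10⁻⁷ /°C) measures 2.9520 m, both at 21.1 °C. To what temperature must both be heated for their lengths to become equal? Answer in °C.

L₁(1 + α₁ΔT) = L₂(1 + α₂ΔT) ⇒ ΔT = (L₂ − L₁)/(α₁L₁ − α₂L₂)
L₂ − L₁ = 2.9520 − 2.9495 = 2.50×10⁻³ m
α₁L₁ − α₂L₂ = 8.7×10⁻⁶×2.9495 − 9.5×10⁻⁷×2.9520 = 2.285625×10⁻⁵ m/K
ΔT = 2.50×10⁻³ / 2.285625×10⁻⁵ = 109.379 K
T = 21.1 + 109.379 = 130.479 °C

T = 130.5 °C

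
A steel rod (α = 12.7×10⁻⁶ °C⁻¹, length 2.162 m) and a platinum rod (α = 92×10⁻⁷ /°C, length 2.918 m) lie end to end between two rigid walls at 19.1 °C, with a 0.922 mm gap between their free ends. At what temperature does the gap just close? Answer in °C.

T = 36.1 °C

α₁L₁ = 2.74574×10⁻⁵ m/K, α₂L₂ = 2.68456×10⁻⁵ m/K → total 5.4303×10⁻⁵ m/K
ΔT = g/(α₁L₁+α₂L₂) = 9.22×10⁻⁴ / 5.4303×10⁻⁵ = 16.979 K
T = 19.1 + 16.979 = 36.079 °C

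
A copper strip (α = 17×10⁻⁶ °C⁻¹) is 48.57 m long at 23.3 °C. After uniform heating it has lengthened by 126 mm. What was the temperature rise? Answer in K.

ΔL = αL₀ΔT ⇒ ΔT = ΔL / (αL₀)
ΔT = 126×10⁻³ m / (17×10⁻⁶ × 48.57 m) = 152.60 K

ΔT = 153 K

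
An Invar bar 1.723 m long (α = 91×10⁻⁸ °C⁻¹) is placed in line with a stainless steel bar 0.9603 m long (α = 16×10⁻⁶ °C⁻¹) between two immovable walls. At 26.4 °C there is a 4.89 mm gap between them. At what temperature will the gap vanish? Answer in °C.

T = 315 °C

α₁L₁ = 1.56793×10⁻⁶ m/K, α₂L₂ = 1.53648×10⁻⁵ m/K → total 1.693273×10⁻⁵ m/K
ΔT = g/(α₁L₁+α₂L₂) = 4.89×10⁻³ / 1.693273×10⁻⁵ = 288.79 K
T = 26.4 + 288.79 = 315.19 °C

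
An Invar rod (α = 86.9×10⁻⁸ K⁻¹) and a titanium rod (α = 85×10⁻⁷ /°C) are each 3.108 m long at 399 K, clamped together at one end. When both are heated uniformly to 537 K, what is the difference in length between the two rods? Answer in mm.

3.27 mm

ΔT = 138 K
Invar: ΔL = 86.9×10⁻⁸ × 3.108 m × 138 = 3.7272×10⁻⁴ m = 0.37272 mm
titanium: ΔL = 85×10⁻⁷ × 3.108 m × 138 = 3.6457×10⁻³ m = 3.6457 mm
difference = 3.6457 − 0.37272 = 3.27298 mm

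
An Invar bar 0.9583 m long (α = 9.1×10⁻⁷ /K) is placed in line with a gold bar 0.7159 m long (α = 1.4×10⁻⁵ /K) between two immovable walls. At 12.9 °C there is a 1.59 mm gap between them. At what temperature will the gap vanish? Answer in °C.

T = 159 °C

α₁L₁ = 8.72053×10⁻⁷ m/K, α₂L₂ = 1.00226×10⁻⁵ m/K → total 1.0894653×10⁻⁵ m/K
ΔT = g/(α₁L₁+α₂L₂) = 1.59×10⁻³ / 1.0894653×10⁻⁵ = 145.94 K
T = 12.9 + 145.94 = 158.84 °C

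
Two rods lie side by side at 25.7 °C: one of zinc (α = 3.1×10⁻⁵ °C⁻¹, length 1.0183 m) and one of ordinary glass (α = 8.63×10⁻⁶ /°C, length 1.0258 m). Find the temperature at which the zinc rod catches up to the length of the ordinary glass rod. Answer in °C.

Equal length when α₁L₁ΔT − α₂L₂ΔT = L₂ − L₁ = 7.50×10⁻³ m
α₁L₁ = 3.15673×10⁻⁵, α₂L₂ = 8.852654×10⁻⁶ → Δ(αL) = 2.2714646×10⁻⁵ m/K
ΔT = 7.50×10⁻³ / 2.2714646×10⁻⁵ = 330.183 K, so T = 25.7 + 330.183 = 355.883 °C

T = 355.9 °C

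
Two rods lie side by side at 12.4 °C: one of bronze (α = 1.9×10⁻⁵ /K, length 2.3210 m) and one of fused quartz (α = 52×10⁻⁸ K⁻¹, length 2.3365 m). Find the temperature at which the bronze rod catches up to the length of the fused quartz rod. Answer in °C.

T = 373.8 °C

L₁(1 + α₁ΔT) = L₂(1 + α₂ΔT) ⇒ ΔT = (L₂ − L₁)/(α₁L₁ − α₂L₂)
L₂ − L₁ = 2.3365 − 2.3210 = 1.55×10⁻² m
α₁L₁ − α₂L₂ = 1.9×10⁻⁵×2.3210 − 52×10⁻⁸×2.3365 = 4.288402×10⁻⁵ m/K
ΔT = 1.55×10⁻² / 4.288402×10⁻⁵ = 361.440 K
T = 12.4 + 361.440 = 373.840 °C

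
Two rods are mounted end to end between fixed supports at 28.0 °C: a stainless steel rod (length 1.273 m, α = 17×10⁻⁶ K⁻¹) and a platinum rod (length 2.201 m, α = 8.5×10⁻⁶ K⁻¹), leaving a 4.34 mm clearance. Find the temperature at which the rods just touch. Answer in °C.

T = 136 °C

α₁L₁ = 2.1641×10⁻⁵ m/K, α₂L₂ = 1.87085×10⁻⁵ m/K → total 4.03495×10⁻⁵ m/K
ΔT = g/(α₁L₁+α₂L₂) = 4.34×10⁻³ / 4.03495×10⁻⁵ = 107.56 K
T = 28.0 + 107.56 = 135.56 °C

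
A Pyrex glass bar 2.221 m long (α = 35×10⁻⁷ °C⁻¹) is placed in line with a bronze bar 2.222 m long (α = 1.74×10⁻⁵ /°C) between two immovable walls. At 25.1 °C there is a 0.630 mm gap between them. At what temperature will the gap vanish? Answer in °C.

Gap closes when ΔL₁ + ΔL₂ = 0.630 mm = 6.30×10⁻⁴ m
(α₁L₁ + α₂L₂)ΔT = g
α₁L₁ + α₂L₂ = 35×10⁻⁷×2.221 + 1.74×10⁻⁵×2.222 = 4.64363×10⁻⁵ m/K
ΔT = 6.30×10⁻⁴ / 4.64363×10⁻⁵ = 13.567 K
T = 25.1 + 13.567 = 38.667 °C

T = 38.7 °C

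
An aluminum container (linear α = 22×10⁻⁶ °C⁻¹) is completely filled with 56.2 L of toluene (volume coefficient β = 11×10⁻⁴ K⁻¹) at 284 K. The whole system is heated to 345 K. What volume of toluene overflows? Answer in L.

The container also expands: β_container ≈ 3α = 6.6×10⁻⁵ /K
Net overflow = V₀(β_liq − 3α_cont)ΔT
β − 3α = 1.10×10⁻³ − 6.6×10⁻⁵ = 1.034×10⁻³ /K; ΔT = 61 K
ΔV = 56.2 × 1.034×10⁻³ × 61 = 3.54 L

3.54 L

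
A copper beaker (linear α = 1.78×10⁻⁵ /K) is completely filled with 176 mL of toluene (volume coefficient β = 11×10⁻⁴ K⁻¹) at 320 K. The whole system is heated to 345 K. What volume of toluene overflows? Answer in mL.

4.61 mL

The beaker also expands: β_container ≈ 3α = 5.34×10⁻⁵ /K
Net overflow = V₀(β_liq − 3α_cont)ΔT
β − 3α = 1.10×10⁻³ − 5.34×10⁻⁵ = 1.0466×10⁻³ /K; ΔT = 25 K
ΔV = 176 × 1.0466×10⁻³ × 25 = 4.61 mL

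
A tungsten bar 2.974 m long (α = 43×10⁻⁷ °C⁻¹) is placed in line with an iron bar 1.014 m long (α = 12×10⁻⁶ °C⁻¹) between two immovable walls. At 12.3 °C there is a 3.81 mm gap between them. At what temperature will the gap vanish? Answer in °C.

Gap closes when ΔL₁ + ΔL₂ = 3.81 mm = 3.81×10⁻³ m
(α₁L₁ + α₂L₂)ΔT = g
α₁L₁ + α₂L₂ = 43×10⁻⁷×2.974 + 12×10⁻⁶×1.014 = 2.49562×10⁻⁵ m/K
ΔT = 3.81×10⁻³ / 2.49562×10⁻⁵ = 152.67 K
T = 12.3 + 152.67 = 164.97 °C

T = 165 °C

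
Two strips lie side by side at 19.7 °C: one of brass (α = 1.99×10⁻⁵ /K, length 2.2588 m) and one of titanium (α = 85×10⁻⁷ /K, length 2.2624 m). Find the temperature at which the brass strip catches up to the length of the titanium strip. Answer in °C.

Equal length when α₁L₁ΔT − α₂L₂ΔT = L₂ − L₁ = 3.60×10⁻³ m
α₁L₁ = 4.495012×10⁻⁵, α₂L₂ = 1.92304×10⁻⁵ → Δ(αL) = 2.571972×10⁻⁵ m/K
ΔT = 3.60×10⁻³ / 2.571972×10⁻⁵ = 139.970 K, so T = 19.7 + 139.970 = 159.670 °C

T = 159.7 °C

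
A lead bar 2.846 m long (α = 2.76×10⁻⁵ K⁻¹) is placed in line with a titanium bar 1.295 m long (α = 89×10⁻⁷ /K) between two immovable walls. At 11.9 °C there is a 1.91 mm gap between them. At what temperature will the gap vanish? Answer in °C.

Gap closes when ΔL₁ + ΔL₂ = 1.91 mm = 1.91×10⁻³ m
(α₁L₁ + α₂L₂)ΔT = g
α₁L₁ + α₂L₂ = 2.76×10⁻⁵×2.846 + 89×10⁻⁷×1.295 = 9.00751×10⁻⁵ m/K
ΔT = 1.91×10⁻³ / 9.00751×10⁻⁵ = 21.205 K
T = 11.9 + 21.205 = 33.105 °C

T = 33.1 °C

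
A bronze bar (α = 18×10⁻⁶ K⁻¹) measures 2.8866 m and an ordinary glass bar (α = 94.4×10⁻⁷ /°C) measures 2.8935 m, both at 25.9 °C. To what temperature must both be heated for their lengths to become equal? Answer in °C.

T = 305.9 °C

L₁(1 + α₁ΔT) = L₂(1 + α₂ΔT) ⇒ ΔT = (L₂ − L₁)/(α₁L₁ − α₂L₂)
L₂ − L₁ = 2.8935 − 2.8866 = 6.90×10⁻³ m
α₁L₁ − α₂L₂ = 18×10⁻⁶×2.8866 − 94.4×10⁻⁷×2.8935 = 2.464416×10⁻⁵ m/K
ΔT = 6.90×10⁻³ / 2.464416×10⁻⁵ = 279.985 K
T = 25.9 + 279.985 = 305.885 °C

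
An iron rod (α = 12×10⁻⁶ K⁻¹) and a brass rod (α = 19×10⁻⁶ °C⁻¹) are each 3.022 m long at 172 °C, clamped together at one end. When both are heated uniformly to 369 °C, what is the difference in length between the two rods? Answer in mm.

ΔT = 197 K
iron: ΔL = 12×10⁻⁶ × 3.022 m × 197 = 7.1440×10⁻³ m = 7.1440 mm
brass: ΔL = 19×10⁻⁶ × 3.022 m × 197 = 1.1311×10⁻² m = 11.311 mm
difference = 11.311 − 7.1440 = 4.167 mm

4.17 mm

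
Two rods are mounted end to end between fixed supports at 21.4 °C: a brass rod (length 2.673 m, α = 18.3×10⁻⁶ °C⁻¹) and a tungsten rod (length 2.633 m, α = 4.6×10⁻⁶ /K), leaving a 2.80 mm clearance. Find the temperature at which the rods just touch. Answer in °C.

Gap closes when ΔL₁ + ΔL₂ = 2.80 mm = 2.80×10⁻³ m
(α₁L₁ + α₂L₂)ΔT = g
α₁L₁ + α₂L₂ = 18.3×10⁻⁶×2.673 + 4.6×10⁻⁶×2.633 = 6.10277×10⁻⁵ m/K
ΔT = 2.80×10⁻³ / 6.10277×10⁻⁵ = 45.881 K
T = 21.4 + 45.881 = 67.281 °C

T = 67.3 °C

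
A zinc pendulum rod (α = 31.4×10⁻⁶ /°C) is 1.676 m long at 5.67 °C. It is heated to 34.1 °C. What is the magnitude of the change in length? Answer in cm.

|ΔT| = |34.1 − 5.67| = 28.43 K
ΔL = αL₀ΔT = (31.4×10⁻⁶)(1.676)(28.43) = 1.50×10⁻³ m

ΔL = 0.150 cm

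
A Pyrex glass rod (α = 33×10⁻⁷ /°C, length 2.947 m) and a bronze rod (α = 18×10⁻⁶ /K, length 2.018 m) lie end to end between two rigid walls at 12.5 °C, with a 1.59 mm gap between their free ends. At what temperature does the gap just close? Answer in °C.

α₁L₁ = 9.7251×10⁻⁶ m/K, α₂L₂ = 3.6324×10⁻⁵ m/K → total 4.60491×10⁻⁵ m/K
ΔT = g/(α₁L₁+α₂L₂) = 1.59×10⁻³ / 4.60491×10⁻⁵ = 34.528 K
T = 12.5 + 34.528 = 47.028 °C

T = 47.0 °C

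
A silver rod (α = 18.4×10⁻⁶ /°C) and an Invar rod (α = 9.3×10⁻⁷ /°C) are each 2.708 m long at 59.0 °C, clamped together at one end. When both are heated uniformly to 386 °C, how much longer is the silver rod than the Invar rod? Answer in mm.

ΔT = 327.0 K
silver: ΔL = 18.4×10⁻⁶ × 2.708 m × 327.0 = 1.6293×10⁻² m = 16.293 mm
Invar: ΔL = 9.3×10⁻⁷ × 2.708 m × 327.0 = 8.2353×10⁻⁴ m = 0.82353 mm
difference = 16.293 − 0.82353 = 15.46947 mm

15.5 mm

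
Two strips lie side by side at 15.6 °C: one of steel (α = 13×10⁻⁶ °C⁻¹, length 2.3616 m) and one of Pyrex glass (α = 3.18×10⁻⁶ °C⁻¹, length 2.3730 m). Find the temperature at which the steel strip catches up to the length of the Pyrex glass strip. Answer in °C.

T = 507.9 °C

L₁(1 + α₁ΔT) = L₂(1 + α₂ΔT) ⇒ ΔT = (L₂ − L₁)/(α₁L₁ − α₂L₂)
L₂ − L₁ = 2.3730 − 2.3616 = 1.14×10⁻² m
α₁L₁ − α₂L₂ = 13×10⁻⁶×2.3616 − 3.18×10⁻⁶×2.3730 = 2.315466×10⁻⁵ m/K
ΔT = 1.14×10⁻² / 2.315466×10⁻⁵ = 492.341 K
T = 15.6 + 492.341 = 507.941 °C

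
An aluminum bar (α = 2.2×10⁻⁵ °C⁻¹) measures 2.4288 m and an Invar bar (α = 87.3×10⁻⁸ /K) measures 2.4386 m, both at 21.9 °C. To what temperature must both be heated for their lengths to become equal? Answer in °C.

T = 212.9 °C

Equal length when α₁L₁ΔT − α₂L₂ΔT = L₂ − L₁ = 9.80×10⁻³ m
α₁L₁ = 5.34336×10⁻⁵, α₂L₂ = 2.1288978×10⁻⁶ → Δ(αL) = 5.13047022×10⁻⁵ m/K
ΔT = 9.80×10⁻³ / 5.13047022×10⁻⁵ = 191.016 K, so T = 21.9 + 191.016 = 212.916 °C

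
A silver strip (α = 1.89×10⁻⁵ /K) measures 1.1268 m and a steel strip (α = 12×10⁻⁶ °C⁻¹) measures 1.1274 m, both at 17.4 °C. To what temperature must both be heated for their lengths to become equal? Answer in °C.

Equal length when α₁L₁ΔT − α₂L₂ΔT = L₂ − L₁ = 6.00×10⁻⁴ m
α₁L₁ = 2.129652×10⁻⁵, α₂L₂ = 1.35288×10⁻⁵ → Δ(αL) = 7.76772×10⁻⁶ m/K
ΔT = 6.00×10⁻⁴ / 7.76772×10⁻⁶ = 77.2427 K, so T = 17.4 + 77.2427 = 94.6427 °C

T = 94.64 °C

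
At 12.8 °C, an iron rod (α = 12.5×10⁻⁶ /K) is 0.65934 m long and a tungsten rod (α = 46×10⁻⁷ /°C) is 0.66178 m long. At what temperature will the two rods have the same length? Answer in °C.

L₁(1 + α₁ΔT) = L₂(1 + α₂ΔT) ⇒ ΔT = (L₂ − L₁)/(α₁L₁ − α₂L₂)
L₂ − L₁ = 0.66178 − 0.65934 = 2.44×10⁻³ m
α₁L₁ − α₂L₂ = 12.5×10⁻⁶×0.65934 − 46×10⁻⁷×0.66178 = 5.197562×10⁻⁶ m/K
ΔT = 2.44×10⁻³ / 5.197562×10⁻⁶ = 469.451 K
T = 12.8 + 469.451 = 482.251 °C

T = 482.3 °C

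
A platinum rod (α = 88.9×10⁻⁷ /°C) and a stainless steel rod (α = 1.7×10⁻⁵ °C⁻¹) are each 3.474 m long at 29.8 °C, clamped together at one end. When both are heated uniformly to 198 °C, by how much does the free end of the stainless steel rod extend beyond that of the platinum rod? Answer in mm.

4.74 mm

ΔT = 168.2 K
platinum: ΔL = 88.9×10⁻⁷ × 3.474 m × 168.2 = 5.1947×10⁻³ m = 5.1947 mm
stainless steel: ΔL = 1.7×10⁻⁵ × 3.474 m × 168.2 = 9.9336×10⁻³ m = 9.9336 mm
difference = 9.9336 − 5.1947 = 4.7389 mm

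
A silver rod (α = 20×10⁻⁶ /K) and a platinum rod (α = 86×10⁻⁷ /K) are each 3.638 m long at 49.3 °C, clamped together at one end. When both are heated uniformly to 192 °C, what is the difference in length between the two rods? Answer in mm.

ΔT = 142.7 K
silver: ΔL = 20×10⁻⁶ × 3.638 m × 142.7 = 1.0383×10⁻² m = 10.383 mm
platinum: ΔL = 86×10⁻⁷ × 3.638 m × 142.7 = 4.4646×10⁻³ m = 4.4646 mm
difference = 10.383 − 4.4646 = 5.9184 mm

5.92 mm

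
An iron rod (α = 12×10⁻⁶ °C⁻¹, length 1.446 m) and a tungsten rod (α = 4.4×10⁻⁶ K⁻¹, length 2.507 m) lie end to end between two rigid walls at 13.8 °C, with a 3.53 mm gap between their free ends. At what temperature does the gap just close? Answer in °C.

Gap closes when ΔL₁ + ΔL₂ = 3.53 mm = 3.53×10⁻³ m
(α₁L₁ + α₂L₂)ΔT = g
α₁L₁ + α₂L₂ = 12×10⁻⁶×1.446 + 4.4×10⁻⁶×2.507 = 2.83828×10⁻⁵ m/K
ΔT = 3.53×10⁻³ / 2.83828×10⁻⁵ = 124.37 K
T = 13.8 + 124.37 = 138.17 °C

T = 138 °C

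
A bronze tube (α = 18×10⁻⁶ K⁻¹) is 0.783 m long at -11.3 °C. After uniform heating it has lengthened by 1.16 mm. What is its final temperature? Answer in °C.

T = 71.0 °C

ΔL = αL₀ΔT ⇒ ΔT = ΔL / (αL₀)
ΔT = 1.16×10⁻³ m / (18×10⁻⁶ × 0.783 m) = 82.305 K
T = -11.3 + 82.305 = 71.005 °C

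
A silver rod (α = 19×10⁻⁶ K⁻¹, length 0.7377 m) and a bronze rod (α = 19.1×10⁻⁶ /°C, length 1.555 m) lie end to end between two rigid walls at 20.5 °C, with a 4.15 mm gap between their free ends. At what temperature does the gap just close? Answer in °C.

Gap closes when ΔL₁ + ΔL₂ = 4.15 mm = 4.15×10⁻³ m
(α₁L₁ + α₂L₂)ΔT = g
α₁L₁ + α₂L₂ = 19×10⁻⁶×0.7377 + 19.1×10⁻⁶×1.555 = 4.37168×10⁻⁵ m/K
ΔT = 4.15×10⁻³ / 4.37168×10⁻⁵ = 94.93 K
T = 20.5 + 94.93 = 115.43 °C

T = 115 °C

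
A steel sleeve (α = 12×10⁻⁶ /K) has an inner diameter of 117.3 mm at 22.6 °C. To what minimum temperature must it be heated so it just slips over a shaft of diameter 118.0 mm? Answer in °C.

Required Δd = 118.0 − 117.3 = 0.7 mm
Δd = αd₀ΔT ⇒ ΔT = Δd/(αd₀) = 0.7 / (12×10⁻⁶ × 117.3) = 497.30 K
T_min = 22.6 + 497.30 = 519.90 °C

T = 520 °C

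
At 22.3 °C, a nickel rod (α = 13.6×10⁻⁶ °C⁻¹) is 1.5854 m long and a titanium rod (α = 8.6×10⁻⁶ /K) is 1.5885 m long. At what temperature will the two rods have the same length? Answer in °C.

T = 414.7 °C

L₁(1 + α₁ΔT) = L₂(1 + α₂ΔT) ⇒ ΔT = (L₂ − L₁)/(α₁L₁ − α₂L₂)
L₂ − L₁ = 1.5885 − 1.5854 = 3.10×10⁻³ m
α₁L₁ − α₂L₂ = 13.6×10⁻⁶×1.5854 − 8.6×10⁻⁶×1.5885 = 7.90034×10⁻⁶ m/K
ΔT = 3.10×10⁻³ / 7.90034×10⁻⁶ = 392.388 K
T = 22.3 + 392.388 = 414.688 °C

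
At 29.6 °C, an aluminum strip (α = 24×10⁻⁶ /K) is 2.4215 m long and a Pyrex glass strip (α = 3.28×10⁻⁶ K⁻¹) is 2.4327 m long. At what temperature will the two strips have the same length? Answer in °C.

T = 253.0 °C

Equal length when α₁L₁ΔT − α₂L₂ΔT = L₂ − L₁ = 1.12×10⁻² m
α₁L₁ = 5.8116×10⁻⁵, α₂L₂ = 7.979256×10⁻⁶ → Δ(αL) = 5.0136744×10⁻⁵ m/K
ΔT = 1.12×10⁻² / 5.0136744×10⁻⁵ = 223.389 K, so T = 29.6 + 223.389 = 252.989 °C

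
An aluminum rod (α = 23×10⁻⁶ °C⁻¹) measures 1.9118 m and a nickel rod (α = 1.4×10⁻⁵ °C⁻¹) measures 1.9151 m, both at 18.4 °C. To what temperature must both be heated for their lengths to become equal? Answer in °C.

Equal length when α₁L₁ΔT − α₂L₂ΔT = L₂ − L₁ = 3.30×10⁻³ m
α₁L₁ = 4.39714×10⁻⁵, α₂L₂ = 2.68114×10⁻⁵ → Δ(αL) = 1.716×10⁻⁵ m/K
ΔT = 3.30×10⁻³ / 1.716×10⁻⁵ = 192.308 K, so T = 18.4 + 192.308 = 210.708 °C

T = 210.7 °C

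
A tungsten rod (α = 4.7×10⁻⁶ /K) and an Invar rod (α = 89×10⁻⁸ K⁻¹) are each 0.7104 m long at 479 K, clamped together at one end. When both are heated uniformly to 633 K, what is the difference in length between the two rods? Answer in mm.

ΔT = 154 K
tungsten: ΔL = 4.7×10⁻⁶ × 0.7104 m × 154 = 5.1419×10⁻⁴ m = 0.51419 mm
Invar: ΔL = 89×10⁻⁸ × 0.7104 m × 154 = 9.7367×10⁻⁵ m = 0.097367 mm
difference = 0.51419 − 0.097367 = 0.416823 mm

0.417 mm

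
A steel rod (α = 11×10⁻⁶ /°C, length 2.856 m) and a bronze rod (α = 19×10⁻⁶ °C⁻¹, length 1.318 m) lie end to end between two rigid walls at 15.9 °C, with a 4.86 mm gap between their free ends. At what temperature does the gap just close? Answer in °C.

T = 102 °C

α₁L₁ = 3.1416×10⁻⁵ m/K, α₂L₂ = 2.5042×10⁻⁵ m/K → total 5.6458×10⁻⁵ m/K
ΔT = g/(α₁L₁+α₂L₂) = 4.86×10⁻³ / 5.6458×10⁻⁵ = 86.08 K
T = 15.9 + 86.08 = 101.98 °C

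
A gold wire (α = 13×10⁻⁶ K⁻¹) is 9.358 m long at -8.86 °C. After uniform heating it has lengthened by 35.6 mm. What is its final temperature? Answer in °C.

T = 284 °C

ΔL = αL₀ΔT ⇒ ΔT = ΔL / (αL₀)
ΔT = 35.6×10⁻³ m / (13×10⁻⁶ × 9.358 m) = 292.63 K
T = -8.86 + 292.63 = 283.77 °C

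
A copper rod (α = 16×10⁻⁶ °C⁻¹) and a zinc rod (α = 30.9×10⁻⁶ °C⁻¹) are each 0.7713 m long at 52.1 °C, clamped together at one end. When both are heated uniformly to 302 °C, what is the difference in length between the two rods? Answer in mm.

2.87 mm

ΔT = 249.9 K
copper: ΔL = 16×10⁻⁶ × 0.7713 m × 249.9 = 3.0840×10⁻³ m = 3.0840 mm
zinc: ΔL = 30.9×10⁻⁶ × 0.7713 m × 249.9 = 5.9559×10⁻³ m = 5.9559 mm
difference = 5.9559 − 3.0840 = 2.8719 mm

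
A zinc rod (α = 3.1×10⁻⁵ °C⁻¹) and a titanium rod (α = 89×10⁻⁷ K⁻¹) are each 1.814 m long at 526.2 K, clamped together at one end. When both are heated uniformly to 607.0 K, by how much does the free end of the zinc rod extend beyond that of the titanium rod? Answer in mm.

3.24 mm

ΔT = 80.8 K
zinc: ΔL = 3.1×10⁻⁵ × 1.814 m × 80.8 = 4.5437×10⁻³ m = 4.5437 mm
titanium: ΔL = 89×10⁻⁷ × 1.814 m × 80.8 = 1.3045×10⁻³ m = 1.3045 mm
difference = 4.5437 − 1.3045 = 3.2392 mm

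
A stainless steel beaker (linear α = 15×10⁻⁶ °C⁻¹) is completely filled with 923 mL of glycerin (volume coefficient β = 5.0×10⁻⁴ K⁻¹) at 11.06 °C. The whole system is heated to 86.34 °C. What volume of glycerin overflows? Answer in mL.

The beaker also expands: β_container ≈ 3α = 4.5×10⁻⁵ /K
Net overflow = V₀(β_liq − 3α_cont)ΔT
β − 3α = 5.00×10⁻⁴ − 4.5×10⁻⁵ = 4.55×10⁻⁴ /K; ΔT = 75.28 K
ΔV = 923 × 4.55×10⁻⁴ × 75.28 = 31.6 mL

31.6 mL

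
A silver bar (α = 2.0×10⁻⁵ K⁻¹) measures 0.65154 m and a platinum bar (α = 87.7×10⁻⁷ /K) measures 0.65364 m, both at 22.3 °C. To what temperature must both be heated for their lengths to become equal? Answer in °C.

T = 310.0 °C

L₁(1 + α₁ΔT) = L₂(1 + α₂ΔT) ⇒ ΔT = (L₂ − L₁)/(α₁L₁ − α₂L₂)
L₂ − L₁ = 0.65364 − 0.65154 = 2.10×10⁻³ m
α₁L₁ − α₂L₂ = 2.0×10⁻⁵×0.65154 − 87.7×10⁻⁷×0.65364 = 7.2983772×10⁻⁶ m/K
ΔT = 2.10×10⁻³ / 7.2983772×10⁻⁶ = 287.735 K
T = 22.3 + 287.735 = 310.035 °C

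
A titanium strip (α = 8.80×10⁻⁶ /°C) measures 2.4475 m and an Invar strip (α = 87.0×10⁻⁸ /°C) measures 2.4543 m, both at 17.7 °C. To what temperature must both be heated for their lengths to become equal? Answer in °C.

Equal length when α₁L₁ΔT − α₂L₂ΔT = L₂ − L₁ = 6.80×10⁻³ m
α₁L₁ = 2.1538×10⁻⁵, α₂L₂ = 2.135241×10⁻⁶ → Δ(αL) = 1.9402759×10⁻⁵ m/K
ΔT = 6.80×10⁻³ / 1.9402759×10⁻⁵ = 350.466 K, so T = 17.7 + 350.466 = 368.166 °C

T = 368.2 °C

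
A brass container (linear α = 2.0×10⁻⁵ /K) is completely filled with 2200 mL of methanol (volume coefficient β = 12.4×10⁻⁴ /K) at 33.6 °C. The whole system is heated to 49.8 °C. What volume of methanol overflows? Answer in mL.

42.1 mL

The container also expands: β_container ≈ 3α = 6.0×10⁻⁵ /K
Net overflow = V₀(β_liq − 3α_cont)ΔT
β − 3α = 1.24×10⁻³ − 6.0×10⁻⁵ = 1.18×10⁻³ /K; ΔT = 16.2 K
ΔV = 2200 × 1.18×10⁻³ × 16.2 = 42.1 mL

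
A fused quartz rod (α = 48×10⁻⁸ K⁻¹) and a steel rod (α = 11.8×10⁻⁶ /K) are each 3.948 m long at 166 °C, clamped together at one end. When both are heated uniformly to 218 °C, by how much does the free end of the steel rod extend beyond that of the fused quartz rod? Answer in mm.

2.32 mm

ΔT = 52 K
fused quartz: ΔL = 48×10⁻⁸ × 3.948 m × 52 = 9.8542×10⁻⁵ m = 0.098542 mm
steel: ΔL = 11.8×10⁻⁶ × 3.948 m × 52 = 2.4225×10⁻³ m = 2.4225 mm
difference = 2.4225 − 0.098542 = 2.323958 mm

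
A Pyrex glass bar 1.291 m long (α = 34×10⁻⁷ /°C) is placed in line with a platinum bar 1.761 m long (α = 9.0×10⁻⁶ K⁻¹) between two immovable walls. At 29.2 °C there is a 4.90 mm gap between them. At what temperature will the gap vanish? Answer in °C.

Gap closes when ΔL₁ + ΔL₂ = 4.90 mm = 4.90×10⁻³ m
(α₁L₁ + α₂L₂)ΔT = g
α₁L₁ + α₂L₂ = 34×10⁻⁷×1.291 + 9.0×10⁻⁶×1.761 = 2.02384×10⁻⁵ m/K
ΔT = 4.90×10⁻³ / 2.02384×10⁻⁵ = 242.11 K
T = 29.2 + 242.11 = 271.31 °C

T = 271 °C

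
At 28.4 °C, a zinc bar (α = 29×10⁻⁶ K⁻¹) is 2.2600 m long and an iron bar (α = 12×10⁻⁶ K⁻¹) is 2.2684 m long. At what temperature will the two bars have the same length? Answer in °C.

Equal length when α₁L₁ΔT − α₂L₂ΔT = L₂ − L₁ = 8.40×10⁻³ m
α₁L₁ = 6.554×10⁻⁵, α₂L₂ = 2.72208×10⁻⁵ → Δ(αL) = 3.83192×10⁻⁵ m/K
ΔT = 8.40×10⁻³ / 3.83192×10⁻⁵ = 219.211 K, so T = 28.4 + 219.211 = 247.611 °C

T = 247.6 °C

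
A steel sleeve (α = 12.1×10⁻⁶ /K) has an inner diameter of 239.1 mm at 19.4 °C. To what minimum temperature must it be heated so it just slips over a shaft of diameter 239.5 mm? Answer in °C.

T = 158 °C

Required Δd = 239.5 − 239.1 = 0.4 mm
Δd = αd₀ΔT ⇒ ΔT = Δd/(αd₀) = 0.4 / (12.1×10⁻⁶ × 239.1) = 138.26 K
T_min = 19.4 + 138.26 = 157.66 °C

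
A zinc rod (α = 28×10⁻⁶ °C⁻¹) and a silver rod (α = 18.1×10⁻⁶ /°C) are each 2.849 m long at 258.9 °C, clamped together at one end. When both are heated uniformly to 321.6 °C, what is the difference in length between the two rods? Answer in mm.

ΔT = 62.7 K
zinc: ΔL = 28×10⁻⁶ × 2.849 m × 62.7 = 5.0017×10⁻³ m = 5.0017 mm
silver: ΔL = 18.1×10⁻⁶ × 2.849 m × 62.7 = 3.2332×10⁻³ m = 3.2332 mm
difference = 5.0017 − 3.2332 = 1.7685 mm

1.77 mm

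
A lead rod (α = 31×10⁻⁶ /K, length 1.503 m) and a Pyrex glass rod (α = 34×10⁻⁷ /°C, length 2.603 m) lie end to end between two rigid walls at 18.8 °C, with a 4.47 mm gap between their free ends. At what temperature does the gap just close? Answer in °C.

T = 99.4 °C

α₁L₁ = 4.6593×10⁻⁵ m/K, α₂L₂ = 8.8502×10⁻⁶ m/K → total 5.54432×10⁻⁵ m/K
ΔT = g/(α₁L₁+α₂L₂) = 4.47×10⁻³ / 5.54432×10⁻⁵ = 80.623 K
T = 18.8 + 80.623 = 99.423 °C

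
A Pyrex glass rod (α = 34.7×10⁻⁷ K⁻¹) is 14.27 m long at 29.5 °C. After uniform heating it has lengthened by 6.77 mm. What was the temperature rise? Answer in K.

ΔL = αL₀ΔT ⇒ ΔT = ΔL / (αL₀)
ΔT = 6.77×10⁻³ m / (34.7×10⁻⁷ × 14.27 m) = 136.72 K

ΔT = 137 K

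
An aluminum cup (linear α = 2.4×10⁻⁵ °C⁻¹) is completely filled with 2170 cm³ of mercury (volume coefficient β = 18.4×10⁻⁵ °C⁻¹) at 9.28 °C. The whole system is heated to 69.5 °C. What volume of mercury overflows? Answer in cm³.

14.6 cm³

The cup also expands: β_container ≈ 3α = 7.2×10⁻⁵ /K
Net overflow = V₀(β_liq − 3α_cont)ΔT
β − 3α = 1.84×10⁻⁴ − 7.2×10⁻⁵ = 1.12×10⁻⁴ /K; ΔT = 60.22 K
ΔV = 2170 × 1.12×10⁻⁴ × 60.22 = 14.6 cm³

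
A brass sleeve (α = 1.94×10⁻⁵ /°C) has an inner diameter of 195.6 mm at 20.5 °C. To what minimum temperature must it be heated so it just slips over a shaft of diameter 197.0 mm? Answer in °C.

Required Δd = 197.0 − 195.6 = 1.4 mm
Δd = αd₀ΔT ⇒ ΔT = Δd/(αd₀) = 1.4 / (1.94×10⁻⁵ × 195.6) = 368.94 K
T_min = 20.5 + 368.94 = 389.44 °C

T = 389 °C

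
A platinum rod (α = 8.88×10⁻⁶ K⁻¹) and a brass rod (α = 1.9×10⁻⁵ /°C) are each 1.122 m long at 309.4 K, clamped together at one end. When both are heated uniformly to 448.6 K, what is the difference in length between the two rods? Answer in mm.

ΔT = 139.2 K
platinum: ΔL = 8.88×10⁻⁶ × 1.122 m × 139.2 = 1.3869×10⁻³ m = 1.3869 mm
brass: ΔL = 1.9×10⁻⁵ × 1.122 m × 139.2 = 2.9675×10⁻³ m = 2.9675 mm
difference = 2.9675 − 1.3869 = 1.5806 mm

1.58 mm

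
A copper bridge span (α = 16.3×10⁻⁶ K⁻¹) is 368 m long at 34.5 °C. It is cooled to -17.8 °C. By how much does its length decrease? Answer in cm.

ΔL = 31.4 cm

|ΔT| = |-17.8 − 34.5| = 52.3 K
ΔL = αL₀ΔT = (16.3×10⁻⁶)(368)(52.3) = 3.14×10⁻¹ m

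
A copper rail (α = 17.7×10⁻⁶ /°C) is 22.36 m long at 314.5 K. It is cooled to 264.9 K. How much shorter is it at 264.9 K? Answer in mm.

ΔL = 19.6 mm

|ΔT| = |264.9 − 314.5| = 49.6 K
ΔL = αL₀ΔT = (17.7×10⁻⁶)(22.36)(49.6) = 1.96×10⁻² m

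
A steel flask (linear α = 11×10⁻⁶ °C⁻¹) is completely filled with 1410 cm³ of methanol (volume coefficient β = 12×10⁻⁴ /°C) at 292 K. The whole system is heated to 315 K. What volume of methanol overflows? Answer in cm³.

37.8 cm³

The flask also expands: β_container ≈ 3α = 3.3×10⁻⁵ /K
Net overflow = V₀(β_liq − 3α_cont)ΔT
β − 3α = 1.20×10⁻³ − 3.3×10⁻⁵ = 1.167×10⁻³ /K; ΔT = 23 K
ΔV = 1410 × 1.167×10⁻³ × 23 = 37.8 cm³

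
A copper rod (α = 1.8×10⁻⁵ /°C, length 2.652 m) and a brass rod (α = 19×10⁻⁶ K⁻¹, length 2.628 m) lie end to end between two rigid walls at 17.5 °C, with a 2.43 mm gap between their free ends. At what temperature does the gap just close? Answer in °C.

T = 42.4 °C

α₁L₁ = 4.7736×10⁻⁵ m/K, α₂L₂ = 4.9932×10⁻⁵ m/K → total 9.7668×10⁻⁵ m/K
ΔT = g/(α₁L₁+α₂L₂) = 2.43×10⁻³ / 9.7668×10⁻⁵ = 24.880 K
T = 17.5 + 24.880 = 42.380 °C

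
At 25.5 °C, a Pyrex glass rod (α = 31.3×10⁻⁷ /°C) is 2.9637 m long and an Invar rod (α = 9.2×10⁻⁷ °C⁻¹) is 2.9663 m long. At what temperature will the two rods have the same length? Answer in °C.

Equal length when α₁L₁ΔT − α₂L₂ΔT = L₂ − L₁ = 2.60×10⁻³ m
α₁L₁ = 9.276381×10⁻⁶, α₂L₂ = 2.728996×10⁻⁶ → Δ(αL) = 6.547385×10⁻⁶ m/K
ΔT = 2.60×10⁻³ / 6.547385×10⁻⁶ = 397.105 K, so T = 25.5 + 397.105 = 422.605 °C

T = 422.6 °C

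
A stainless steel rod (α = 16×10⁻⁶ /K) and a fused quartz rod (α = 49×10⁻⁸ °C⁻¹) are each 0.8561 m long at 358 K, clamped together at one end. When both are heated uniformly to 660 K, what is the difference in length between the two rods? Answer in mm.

4.01 mm

ΔT = 302 K
stainless steel: ΔL = 16×10⁻⁶ × 0.8561 m × 302 = 4.1367×10⁻³ m = 4.1367 mm
fused quartz: ΔL = 49×10⁻⁸ × 0.8561 m × 302 = 1.2669×10⁻⁴ m = 0.12669 mm
difference = 4.1367 − 0.12669 = 4.01001 mm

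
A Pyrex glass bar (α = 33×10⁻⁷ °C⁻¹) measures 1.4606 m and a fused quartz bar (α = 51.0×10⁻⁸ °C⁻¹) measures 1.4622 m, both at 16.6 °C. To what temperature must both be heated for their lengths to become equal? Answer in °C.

T = 409.3 °C

Equal length when α₁L₁ΔT − α₂L₂ΔT = L₂ − L₁ = 1.60×10⁻³ m
α₁L₁ = 4.81998×10⁻⁶, α₂L₂ = 7.45722×10⁻⁷ → Δ(αL) = 4.074258×10⁻⁶ m/K
ΔT = 1.60×10⁻³ / 4.074258×10⁻⁶ = 392.710 K, so T = 16.6 + 392.710 = 409.310 °C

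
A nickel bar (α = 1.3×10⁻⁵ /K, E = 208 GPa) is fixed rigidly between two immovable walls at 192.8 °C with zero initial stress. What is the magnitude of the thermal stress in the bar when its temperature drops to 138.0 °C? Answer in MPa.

σ = 148 MPa

Fully constrained: the free strain ε = αΔT is blocked, so σ = Eε = EαΔT.
|ΔT| = 54.8 K
σ = 208×10⁹ × 1.3×10⁻⁵ × 54.8 = 1.48×10⁸ Pa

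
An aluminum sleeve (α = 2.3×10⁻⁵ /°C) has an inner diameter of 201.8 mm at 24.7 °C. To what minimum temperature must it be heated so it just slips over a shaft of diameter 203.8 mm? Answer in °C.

T = 456 °C

Required Δd = 203.8 − 201.8 = 2.0 mm
Δd = αd₀ΔT ⇒ ΔT = Δd/(αd₀) = 2.0 / (2.3×10⁻⁵ × 201.8) = 430.90 K
T_min = 24.7 + 430.90 = 455.60 °C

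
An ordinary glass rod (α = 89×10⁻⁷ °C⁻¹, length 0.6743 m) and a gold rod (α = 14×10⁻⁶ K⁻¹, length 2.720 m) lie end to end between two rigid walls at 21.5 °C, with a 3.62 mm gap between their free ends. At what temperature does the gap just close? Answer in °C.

α₁L₁ = 6.00127×10⁻⁶ m/K, α₂L₂ = 3.808×10⁻⁵ m/K → total 4.408127×10⁻⁵ m/K
ΔT = g/(α₁L₁+α₂L₂) = 3.62×10⁻³ / 4.408127×10⁻⁵ = 82.12 K
T = 21.5 + 82.12 = 103.62 °C

T = 104 °C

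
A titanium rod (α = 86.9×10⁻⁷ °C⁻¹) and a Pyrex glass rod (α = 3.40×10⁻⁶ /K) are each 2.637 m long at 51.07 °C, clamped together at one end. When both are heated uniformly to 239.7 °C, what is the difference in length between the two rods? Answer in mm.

ΔT = 188.63 K
titanium: ΔL = 86.9×10⁻⁷ × 2.637 m × 188.63 = 4.3226×10⁻³ m = 4.3226 mm
Pyrex glass: ΔL = 3.40×10⁻⁶ × 2.637 m × 188.63 = 1.6912×10⁻³ m = 1.6912 mm
difference = 4.3226 − 1.6912 = 2.6314 mm

2.63 mm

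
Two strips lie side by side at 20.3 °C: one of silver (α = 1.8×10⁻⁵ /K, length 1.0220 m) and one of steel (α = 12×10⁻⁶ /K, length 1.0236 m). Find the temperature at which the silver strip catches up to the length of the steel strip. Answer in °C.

T = 282.0 °C

L₁(1 + α₁ΔT) = L₂(1 + α₂ΔT) ⇒ ΔT = (L₂ − L₁)/(α₁L₁ − α₂L₂)
L₂ − L₁ = 1.0236 − 1.0220 = 1.60×10⁻³ m
α₁L₁ − α₂L₂ = 1.8×10⁻⁵×1.0220 − 12×10⁻⁶×1.0236 = 6.1128×10⁻⁶ m/K
ΔT = 1.60×10⁻³ / 6.1128×10⁻⁶ = 261.746 K
T = 20.3 + 261.746 = 282.046 °C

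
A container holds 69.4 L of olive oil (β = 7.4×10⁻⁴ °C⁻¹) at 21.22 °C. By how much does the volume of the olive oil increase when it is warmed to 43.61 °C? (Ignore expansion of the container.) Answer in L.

ΔV = 1.15 L

|ΔT| = |43.61 − 21.22| = 22.39 K
ΔV = βV₀ΔT = (7.4×10⁻⁴)(69.4)(22.39) = 1.15 L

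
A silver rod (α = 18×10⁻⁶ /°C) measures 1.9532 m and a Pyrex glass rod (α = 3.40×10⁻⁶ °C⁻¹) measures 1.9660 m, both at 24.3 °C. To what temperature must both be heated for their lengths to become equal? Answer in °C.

T = 473.8 °C

L₁(1 + α₁ΔT) = L₂(1 + α₂ΔT) ⇒ ΔT = (L₂ − L₁)/(α₁L₁ − α₂L₂)
L₂ − L₁ = 1.9660 − 1.9532 = 1.28×10⁻² m
α₁L₁ − α₂L₂ = 18×10⁻⁶×1.9532 − 3.40×10⁻⁶×1.9660 = 2.84732×10⁻⁵ m/K
ΔT = 1.28×10⁻² / 2.84732×10⁻⁵ = 449.546 K
T = 24.3 + 449.546 = 473.846 °C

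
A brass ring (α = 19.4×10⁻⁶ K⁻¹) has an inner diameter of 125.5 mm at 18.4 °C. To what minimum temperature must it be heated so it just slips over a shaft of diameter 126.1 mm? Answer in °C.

Required Δd = 126.1 − 125.5 = 0.6 mm
Δd = αd₀ΔT ⇒ ΔT = Δd/(αd₀) = 0.6 / (19.4×10⁻⁶ × 125.5) = 246.44 K
T_min = 18.4 + 246.44 = 264.84 °C

T = 265 °C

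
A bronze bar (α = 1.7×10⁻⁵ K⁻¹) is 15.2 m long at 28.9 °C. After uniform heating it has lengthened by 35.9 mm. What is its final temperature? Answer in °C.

T = 168 °C

ΔL = αL₀ΔT ⇒ ΔT = ΔL / (αL₀)
ΔT = 35.9×10⁻³ m / (1.7×10⁻⁵ × 15.2 m) = 138.93 K
T = 28.9 + 138.93 = 167.83 °C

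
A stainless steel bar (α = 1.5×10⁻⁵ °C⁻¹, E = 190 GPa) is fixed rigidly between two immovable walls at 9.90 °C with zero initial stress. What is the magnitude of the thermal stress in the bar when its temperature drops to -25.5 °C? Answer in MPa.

Fully constrained: the free strain ε = αΔT is blocked, so σ = Eε = EαΔT.
|ΔT| = 35.40 K
σ = 190×10⁹ × 1.5×10⁻⁵ × 35.40 = 1.01×10⁸ Pa

σ = 101 MPa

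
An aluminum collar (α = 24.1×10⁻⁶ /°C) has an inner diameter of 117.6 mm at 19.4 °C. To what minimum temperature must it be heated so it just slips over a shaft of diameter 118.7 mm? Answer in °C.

Required Δd = 118.7 − 117.6 = 1.1 mm
Δd = αd₀ΔT ⇒ ΔT = Δd/(αd₀) = 1.1 / (24.1×10⁻⁶ × 117.6) = 388.12 K
T_min = 19.4 + 388.12 = 407.52 °C

T = 408 °C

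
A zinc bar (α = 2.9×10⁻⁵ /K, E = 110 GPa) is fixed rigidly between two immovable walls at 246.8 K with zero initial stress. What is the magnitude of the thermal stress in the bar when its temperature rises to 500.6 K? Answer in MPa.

σ = 810 MPa

Fully constrained: the free strain ε = αΔT is blocked, so σ = Eε = EαΔT.
|ΔT| = 253.8 K
σ = 110×10⁹ × 2.9×10⁻⁵ × 253.8 = 8.10×10⁸ Pa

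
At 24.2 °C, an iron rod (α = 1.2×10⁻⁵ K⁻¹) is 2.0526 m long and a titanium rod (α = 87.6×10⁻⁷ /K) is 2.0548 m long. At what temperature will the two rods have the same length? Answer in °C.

T = 356.0 °C

Equal length when α₁L₁ΔT − α₂L₂ΔT = L₂ − L₁ = 2.20×10⁻³ m
α₁L₁ = 2.46312×10⁻⁵, α₂L₂ = 1.8000048×10⁻⁵ → Δ(αL) = 6.631152×10⁻⁶ m/K
ΔT = 2.20×10⁻³ / 6.631152×10⁻⁶ = 331.767 K, so T = 24.2 + 331.767 = 355.967 °C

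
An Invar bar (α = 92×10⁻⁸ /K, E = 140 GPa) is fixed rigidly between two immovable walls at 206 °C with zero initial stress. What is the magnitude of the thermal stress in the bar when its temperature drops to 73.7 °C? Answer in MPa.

σ = 17.0 MPa

Fully constrained: the free strain ε = αΔT is blocked, so σ = Eε = EαΔT.
|ΔT| = 132.3 K
σ = 140×10⁹ × 92×10⁻⁸ × 132.3 = 1.70×10⁷ Pa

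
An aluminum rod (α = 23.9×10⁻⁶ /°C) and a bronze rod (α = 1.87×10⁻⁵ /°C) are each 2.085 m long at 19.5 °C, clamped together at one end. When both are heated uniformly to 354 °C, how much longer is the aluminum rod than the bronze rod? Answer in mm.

3.63 mm

ΔT = 334.5 K
aluminum: ΔL = 23.9×10⁻⁶ × 2.085 m × 334.5 = 1.6669×10⁻² m = 16.669 mm
bronze: ΔL = 1.87×10⁻⁵ × 2.085 m × 334.5 = 1.3042×10⁻² m = 13.042 mm
difference = 16.669 − 13.042 = 3.627 mm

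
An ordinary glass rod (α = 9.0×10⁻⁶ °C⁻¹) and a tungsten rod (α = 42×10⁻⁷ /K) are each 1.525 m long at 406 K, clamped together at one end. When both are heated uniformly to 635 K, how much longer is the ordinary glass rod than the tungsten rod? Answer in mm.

1.68 mm

ΔT = 229 K
ordinary glass: ΔL = 9.0×10⁻⁶ × 1.525 m × 229 = 3.1430×10⁻³ m = 3.1430 mm
tungsten: ΔL = 42×10⁻⁷ × 1.525 m × 229 = 1.4667×10⁻³ m = 1.4667 mm
difference = 3.1430 − 1.4667 = 1.6763 mm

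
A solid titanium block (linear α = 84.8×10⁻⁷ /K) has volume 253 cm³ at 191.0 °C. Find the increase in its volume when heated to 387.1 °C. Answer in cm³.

Isotropic solid: β ≈ 3α = 2.5×10⁻⁵ /K; ΔT = 196.1 K
ΔV = 3αV₀ΔT = 3(84.8×10⁻⁷)(253)(196.1) = 1.26 cm³

ΔV = 1.26 cm³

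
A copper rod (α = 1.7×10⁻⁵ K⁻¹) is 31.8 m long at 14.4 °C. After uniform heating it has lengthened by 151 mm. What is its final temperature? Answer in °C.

T = 294 °C

ΔL = αL₀ΔT ⇒ ΔT = ΔL / (αL₀)
ΔT = 151×10⁻³ m / (1.7×10⁻⁵ × 31.8 m) = 279.32 K
T = 14.4 + 279.32 = 293.72 °C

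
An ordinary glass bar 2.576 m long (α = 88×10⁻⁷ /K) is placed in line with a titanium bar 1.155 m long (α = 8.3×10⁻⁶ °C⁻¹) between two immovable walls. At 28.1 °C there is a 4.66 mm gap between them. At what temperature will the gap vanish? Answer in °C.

Gap closes when ΔL₁ + ΔL₂ = 4.66 mm = 4.66×10⁻³ m
(α₁L₁ + α₂L₂)ΔT = g
α₁L₁ + α₂L₂ = 88×10⁻⁷×2.576 + 8.3×10⁻⁶×1.155 = 3.22553×10⁻⁵ m/K
ΔT = 4.66×10⁻³ / 3.22553×10⁻⁵ = 144.47 K
T = 28.1 + 144.47 = 172.57 °C

T = 173 °C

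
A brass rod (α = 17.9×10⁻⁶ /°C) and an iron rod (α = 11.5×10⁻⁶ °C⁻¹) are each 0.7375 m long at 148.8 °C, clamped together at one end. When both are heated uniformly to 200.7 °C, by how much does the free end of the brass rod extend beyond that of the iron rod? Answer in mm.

ΔT = 51.9 K
brass: ΔL = 17.9×10⁻⁶ × 0.7375 m × 51.9 = 6.8514×10⁻⁴ m = 0.68514 mm
iron: ΔL = 11.5×10⁻⁶ × 0.7375 m × 51.9 = 4.4018×10⁻⁴ m = 0.44018 mm
difference = 0.68514 − 0.44018 = 0.24496 mm

0.245 mm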